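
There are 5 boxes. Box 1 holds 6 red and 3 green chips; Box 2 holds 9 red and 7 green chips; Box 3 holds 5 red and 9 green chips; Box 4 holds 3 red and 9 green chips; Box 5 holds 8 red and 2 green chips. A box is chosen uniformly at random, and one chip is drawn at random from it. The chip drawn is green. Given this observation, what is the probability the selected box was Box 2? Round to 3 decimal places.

Posterior probability ≈ 0.185

Tabulate prior·likelihood by source: [1] prior 0.2, lik 0.3333, product 0.06667; [2] prior 0.2, lik 0.4375, product 0.08750; [3] prior 0.2, lik 0.6429, product 0.1286; [4] prior 0.2, lik 0.75, product 0.1500; [5] prior 0.2, lik 0.2, product 0.04000.
Normalizing constant = 0.47274; the posterior for Box 2 is its product over the sum, 0.08750/0.47274 = 0.185.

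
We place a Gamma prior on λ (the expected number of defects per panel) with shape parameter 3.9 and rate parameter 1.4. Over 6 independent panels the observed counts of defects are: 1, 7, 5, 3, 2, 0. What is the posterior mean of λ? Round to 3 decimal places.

Total count ∑xᵢ = 18 over n = 6 panels.
Gamma is conjugate to the Poisson likelihood: posterior is Gamma(shape = 3.9+18 = 21.9, rate = 1.4+6 = 7.4).
E[λ | data] = 21.9/7.4 = 2.959.

Posterior mean ≈ 2.959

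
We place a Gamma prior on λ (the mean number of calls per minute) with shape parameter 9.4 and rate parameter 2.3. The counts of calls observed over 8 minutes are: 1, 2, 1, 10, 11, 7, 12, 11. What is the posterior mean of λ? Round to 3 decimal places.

Posterior mean ≈ 6.252

The Poisson likelihood adds the total count to the shape and the number of exposure periods to the rate. Here ∑xᵢ = 55 and n = 8, so shape 9.4→64.4 and rate 2.3→10.3.
E[λ | data] = 64.4/10.3 = 6.252.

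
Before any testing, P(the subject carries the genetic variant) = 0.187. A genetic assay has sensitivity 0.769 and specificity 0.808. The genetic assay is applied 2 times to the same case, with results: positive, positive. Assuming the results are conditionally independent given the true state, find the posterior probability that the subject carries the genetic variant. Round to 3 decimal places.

Posterior P(H) ≈ 0.787

Let H be the event that the subject carries the genetic variant; start with P(H) = 0.187. P('positive'|H) = 0.769, P('positive'|¬H) = 0.192.
Update on result 1 ('positive'): P(H) ← 0.769·0.1870 / (0.769·0.1870 + 0.192·0.8130) = 0.14380/0.29990 = 0.4795.
Update on result 2 ('positive'): P(H) ← 0.769·0.4795 / (0.769·0.4795 + 0.192·0.5205) = 0.36874/0.46867 = 0.7868.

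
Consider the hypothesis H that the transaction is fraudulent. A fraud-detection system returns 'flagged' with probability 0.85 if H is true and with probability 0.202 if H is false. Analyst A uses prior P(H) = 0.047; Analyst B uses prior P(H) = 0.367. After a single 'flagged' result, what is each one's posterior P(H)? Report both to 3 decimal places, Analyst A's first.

Analyst A: 0.172; Analyst B: 0.709

P('+'|H) = 0.85, P('+'|¬H) = 0.202.
Analyst A: numerator 0.85·0.047 = 0.039950; evidence = 0.039950+0.202·0.953 = 0.23246; posterior = 0.172.
Analyst B: numerator 0.85·0.367 = 0.31195; evidence = 0.31195+0.202·0.633 = 0.43982; posterior = 0.709.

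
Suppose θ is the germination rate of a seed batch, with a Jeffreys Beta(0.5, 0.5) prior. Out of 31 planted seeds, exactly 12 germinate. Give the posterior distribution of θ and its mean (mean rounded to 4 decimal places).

Observing 12 successes and 19 failures updates Beta(0.5, 0.5) by adding the success and failure counts to the two shape parameters: α = 0.5+12 = 12.5, β = 0.5+19 = 19.5.
Posterior mean = α/(α+β) = 12.5/32 = 0.3906.

Posterior: Beta(12.5, 19.5); mean ≈ 0.3906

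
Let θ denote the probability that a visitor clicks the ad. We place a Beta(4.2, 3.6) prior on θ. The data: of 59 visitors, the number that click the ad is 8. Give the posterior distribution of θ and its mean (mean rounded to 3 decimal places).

Posterior: Beta(12.2, 54.6); mean ≈ 0.183

The binomial likelihood is conjugate to the Beta prior: with 8 successes and 51 failures, the posterior is Beta(4.2+8, 3.6+51) = Beta(12.2, 54.6).
Posterior mean = α/(α+β) = 12.2/66.8 = 0.183.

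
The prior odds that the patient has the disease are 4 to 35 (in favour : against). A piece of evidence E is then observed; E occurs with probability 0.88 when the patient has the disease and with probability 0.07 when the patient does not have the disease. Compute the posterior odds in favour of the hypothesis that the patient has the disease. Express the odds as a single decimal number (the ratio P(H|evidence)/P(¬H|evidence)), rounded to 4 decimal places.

Prior odds = 4/35 = 0.11429. In log-odds, ln(0.11429) = -2.1691.
Add log likelihood ratio: ln(12.571) = 2.5314.
Posterior log-odds = 0.36237, so posterior odds = exp(0.36237) = 1.4367.

Posterior odds ≈ 1.4367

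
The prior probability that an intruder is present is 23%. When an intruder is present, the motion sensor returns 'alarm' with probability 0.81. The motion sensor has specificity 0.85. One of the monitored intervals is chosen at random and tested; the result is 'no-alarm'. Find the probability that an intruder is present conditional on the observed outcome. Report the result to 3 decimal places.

Write H for 'an intruder is present'. Prior odds H:¬H = 0.23/0.77 = 0.29870. For the 'no-alarm' outcome, the likelihood ratio is 0.19/0.85 = 0.22353.
Posterior odds = 0.29870 × 0.22353 = 0.066769, so P(H|E) = 0.066769/(1+0.066769) = 0.063.

P(H | E) ≈ 0.063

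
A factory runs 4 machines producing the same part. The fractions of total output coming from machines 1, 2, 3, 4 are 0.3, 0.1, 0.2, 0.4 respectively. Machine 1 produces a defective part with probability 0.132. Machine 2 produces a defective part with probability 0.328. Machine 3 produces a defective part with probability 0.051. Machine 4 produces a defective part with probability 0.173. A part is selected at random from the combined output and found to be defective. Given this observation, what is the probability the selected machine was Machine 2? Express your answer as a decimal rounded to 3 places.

Tabulate prior·likelihood by source: [1] prior 0.3, lik 0.132, product 0.03960; [2] prior 0.1, lik 0.328, product 0.03280; [3] prior 0.2, lik 0.051, product 0.01020; [4] prior 0.4, lik 0.173, product 0.06920.
Normalizing constant = 0.15180; the posterior for Machine 2 is its product over the sum, 0.03280/0.15180 = 0.216.

Posterior probability ≈ 0.216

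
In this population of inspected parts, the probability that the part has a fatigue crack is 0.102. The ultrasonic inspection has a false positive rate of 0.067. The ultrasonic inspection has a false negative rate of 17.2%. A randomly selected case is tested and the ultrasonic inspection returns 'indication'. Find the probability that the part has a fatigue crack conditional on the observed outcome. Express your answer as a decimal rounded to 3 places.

Write H for 'the part has a fatigue crack'. Prior odds H:¬H = 0.102/0.898 = 0.11359. For the 'indication' outcome, the likelihood ratio is 0.828/0.067 = 12.358.
Posterior odds = 0.11359 × 12.358 = 1.4037, so P(H|E) = 1.4037/(1+1.4037) = 0.584.

P(H | E) ≈ 0.584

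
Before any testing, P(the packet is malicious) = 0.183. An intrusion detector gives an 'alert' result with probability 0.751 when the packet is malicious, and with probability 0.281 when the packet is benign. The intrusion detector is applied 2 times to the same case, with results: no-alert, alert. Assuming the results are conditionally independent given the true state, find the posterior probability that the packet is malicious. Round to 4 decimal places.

With H the event that the packet is malicious, the joint likelihood of the observed sequence is P(data|H) = 0.249·0.751 = 0.18700 and P(data|¬H) = 0.719·0.281 = 0.20204.
Bayes: P(H|data) = 0.183·0.18700 / (0.183·0.18700 + 0.817·0.20204) = 0.034221/0.19929 = 0.1717.

Posterior P(H) ≈ 0.1717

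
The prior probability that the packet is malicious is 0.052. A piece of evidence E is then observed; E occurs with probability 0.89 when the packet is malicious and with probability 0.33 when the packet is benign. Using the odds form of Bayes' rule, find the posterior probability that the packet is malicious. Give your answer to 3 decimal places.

Posterior probability ≈ 0.129

Prior odds = 0.052/(1−0.052) = 0.054852. In log-odds, ln(0.054852) = -2.9031.
Add log likelihood ratio: ln(2.6970) = 0.99213.
Posterior log-odds = -1.9110, so posterior odds = exp(-1.9110) = 0.14794. Converting, P(H|E) = 0.14794/1.1479 = 0.129.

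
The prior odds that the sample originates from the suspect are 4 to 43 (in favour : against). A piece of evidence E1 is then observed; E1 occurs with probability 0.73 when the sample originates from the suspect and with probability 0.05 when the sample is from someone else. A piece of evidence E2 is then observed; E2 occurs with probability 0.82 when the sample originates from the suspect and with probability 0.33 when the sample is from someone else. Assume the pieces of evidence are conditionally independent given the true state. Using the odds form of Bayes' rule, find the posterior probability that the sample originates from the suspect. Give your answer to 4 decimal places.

Posterior probability ≈ 0.7714

Prior odds = 4/43 = 0.093023. In log-odds, ln(0.093023) = -2.3749.
Add log likelihood ratios: ln(14.600) + ln(2.4848) = 3.5912.
Posterior log-odds = 1.2163, so posterior odds = exp(1.2163) = 3.3748. Converting, P(H|E) = 3.3748/4.3748 = 0.7714.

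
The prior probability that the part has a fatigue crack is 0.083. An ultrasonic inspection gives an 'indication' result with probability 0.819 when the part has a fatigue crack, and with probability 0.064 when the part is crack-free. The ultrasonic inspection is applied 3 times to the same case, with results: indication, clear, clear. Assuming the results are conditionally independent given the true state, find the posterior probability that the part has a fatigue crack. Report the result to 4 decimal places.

Let H be the event that the part has a fatigue crack; start with P(H) = 0.083. P('indication'|H) = 0.819, P('indication'|¬H) = 0.064.
Update on result 1 ('indication'): P(H) ← 0.819·0.0830 / (0.819·0.0830 + 0.064·0.9170) = 0.067977/0.12666 = 0.5367.
Update on result 2 ('clear'): P(H) ← 0.181·0.5367 / (0.181·0.5367 + 0.936·0.4633) = 0.097137/0.53082 = 0.1830.
Update on result 3 ('clear'): P(H) ← 0.181·0.1830 / (0.181·0.1830 + 0.936·0.8170) = 0.033122/0.79784 = 0.0415.

Posterior P(H) ≈ 0.0415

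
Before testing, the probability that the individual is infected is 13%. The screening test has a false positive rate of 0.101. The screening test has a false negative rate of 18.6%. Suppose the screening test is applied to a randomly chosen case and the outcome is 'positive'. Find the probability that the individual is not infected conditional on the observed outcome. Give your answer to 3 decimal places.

Write H for 'the individual is infected'. Prior odds H:¬H = 0.13/0.87 = 0.14943. For the 'positive' outcome, the likelihood ratio is 0.814/0.101 = 8.0594.
Posterior odds = 0.14943 × 8.0594 = 1.2043, so P(H|E) = 1.2043/(1+1.2043) = 0.546. Then P(¬H|E) = 1 − 0.546 = 0.454.

P(¬H | E) ≈ 0.454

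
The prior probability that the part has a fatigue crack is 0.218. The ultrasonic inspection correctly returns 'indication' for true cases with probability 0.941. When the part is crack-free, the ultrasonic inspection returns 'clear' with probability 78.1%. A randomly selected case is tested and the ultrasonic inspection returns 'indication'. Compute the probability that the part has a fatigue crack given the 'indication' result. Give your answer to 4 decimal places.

P(H | E) ≈ 0.5450

Write H for 'the part has a fatigue crack'. Prior odds H:¬H = 0.218/0.782 = 0.27877. For the 'indication' outcome, the likelihood ratio is 0.941/0.219 = 4.2968.
Posterior odds = 0.27877 × 4.2968 = 1.1978, so P(H|E) = 1.1978/(1+1.1978) = 0.5450.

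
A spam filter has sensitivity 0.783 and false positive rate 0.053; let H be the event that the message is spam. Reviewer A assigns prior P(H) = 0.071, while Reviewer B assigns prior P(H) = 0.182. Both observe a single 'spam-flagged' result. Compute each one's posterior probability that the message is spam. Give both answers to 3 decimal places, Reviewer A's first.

Reviewer A: 0.530; Reviewer B: 0.767

P('+'|H) = 0.783, P('+'|¬H) = 0.053.
Reviewer A: numerator 0.783·0.071 = 0.055593; evidence = 0.055593+0.053·0.929 = 0.10483; posterior = 0.530.
Reviewer B: numerator 0.783·0.182 = 0.14251; evidence = 0.14251+0.053·0.818 = 0.18586; posterior = 0.767.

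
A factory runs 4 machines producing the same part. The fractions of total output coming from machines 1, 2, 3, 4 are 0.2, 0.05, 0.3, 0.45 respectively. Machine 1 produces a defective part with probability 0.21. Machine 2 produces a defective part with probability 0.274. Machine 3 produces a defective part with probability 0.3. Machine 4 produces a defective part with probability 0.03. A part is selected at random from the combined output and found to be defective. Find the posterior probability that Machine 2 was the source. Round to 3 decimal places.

Tabulate prior·likelihood by source: [1] prior 0.2, lik 0.21, product 0.04200; [2] prior 0.05, lik 0.274, product 0.01370; [3] prior 0.3, lik 0.3, product 0.09000; [4] prior 0.45, lik 0.03, product 0.01350.
Normalizing constant = 0.15920; the posterior for Machine 2 is its product over the sum, 0.01370/0.15920 = 0.086.

Posterior probability ≈ 0.086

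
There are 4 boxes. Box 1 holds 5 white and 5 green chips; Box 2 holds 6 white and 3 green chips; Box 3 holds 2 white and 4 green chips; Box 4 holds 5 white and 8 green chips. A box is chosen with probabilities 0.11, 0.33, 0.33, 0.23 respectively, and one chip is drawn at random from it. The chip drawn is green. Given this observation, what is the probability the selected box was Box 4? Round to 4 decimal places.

Posterior probability ≈ 0.2688

P(green|Box 1) = 0.5; P(green|Box 2) = 0.3333; P(green|Box 3) = 0.6667; P(green|Box 4) = 0.6154.
Prior × likelihood for each source: 0.11·0.5=0.05500, 0.33·0.3333=0.1100, 0.33·0.6667=0.2200, 0.23·0.6154=0.1415. Summing gives P(green) = 0.52654.
P(Box 4 | green) = 0.1415 / 0.52654 = 0.2688.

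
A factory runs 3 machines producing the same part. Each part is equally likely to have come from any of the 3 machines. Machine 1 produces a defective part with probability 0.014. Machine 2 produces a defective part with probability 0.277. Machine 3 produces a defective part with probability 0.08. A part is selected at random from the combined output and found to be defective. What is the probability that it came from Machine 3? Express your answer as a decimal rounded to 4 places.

Posterior probability ≈ 0.2156

Tabulate prior·likelihood by source: [1] prior 0.333333, lik 0.014, product 0.004667; [2] prior 0.333333, lik 0.277, product 0.09233; [3] prior 0.333333, lik 0.08, product 0.02667.
Normalizing constant = 0.12367; the posterior for Machine 3 is its product over the sum, 0.02667/0.12367 = 0.2156.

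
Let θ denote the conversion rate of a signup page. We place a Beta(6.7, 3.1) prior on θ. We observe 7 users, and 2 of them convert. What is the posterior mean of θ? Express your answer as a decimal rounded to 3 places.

Posterior mean ≈ 0.518

Observing 2 successes and 5 failures updates Beta(6.7, 3.1) by adding the success and failure counts to the two shape parameters: α = 6.7+2 = 8.7, β = 3.1+5 = 8.1.
E[θ | data] = 8.7/(8.7+8.1) = 0.518.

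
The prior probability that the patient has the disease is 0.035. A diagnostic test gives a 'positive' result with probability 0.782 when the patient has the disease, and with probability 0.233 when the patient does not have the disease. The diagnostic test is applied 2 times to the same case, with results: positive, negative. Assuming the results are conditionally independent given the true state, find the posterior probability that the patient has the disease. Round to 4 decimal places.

Let H be the event that the patient has the disease; start with P(H) = 0.035. P('positive'|H) = 0.782, P('positive'|¬H) = 0.233.
Update on result 1 ('positive'): P(H) ← 0.782·0.0350 / (0.782·0.0350 + 0.233·0.9650) = 0.027370/0.25222 = 0.1085.
Update on result 2 ('negative'): P(H) ← 0.218·0.1085 / (0.218·0.1085 + 0.767·0.8915) = 0.023657/0.70742 = 0.0334.

Posterior P(H) ≈ 0.0334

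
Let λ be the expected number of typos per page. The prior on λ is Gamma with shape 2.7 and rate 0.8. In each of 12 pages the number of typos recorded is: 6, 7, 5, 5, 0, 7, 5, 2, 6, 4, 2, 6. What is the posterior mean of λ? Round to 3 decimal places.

Posterior mean ≈ 4.508

The Poisson likelihood adds the total count to the shape and the number of exposure periods to the rate. Here ∑xᵢ = 55 and n = 12, so shape 2.7→57.7 and rate 0.8→12.8.
Posterior mean = shape/rate = 57.7/12.8 = 4.508.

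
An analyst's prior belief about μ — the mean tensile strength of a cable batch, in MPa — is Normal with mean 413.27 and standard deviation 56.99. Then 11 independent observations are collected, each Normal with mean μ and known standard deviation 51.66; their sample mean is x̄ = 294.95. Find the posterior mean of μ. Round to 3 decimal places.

Prior precision 1/τ₀² = 1/56.99² = 0.00030790; data precision n/σ² = 11/51.66² = 0.00412177.
Posterior precision = 0.00030790 + 0.00412177 = 0.00442967.
Posterior mean = (0.00030790·413.27 + 0.00412177·294.95) / 0.00442967 = 303.174.

Posterior mean ≈ 303.174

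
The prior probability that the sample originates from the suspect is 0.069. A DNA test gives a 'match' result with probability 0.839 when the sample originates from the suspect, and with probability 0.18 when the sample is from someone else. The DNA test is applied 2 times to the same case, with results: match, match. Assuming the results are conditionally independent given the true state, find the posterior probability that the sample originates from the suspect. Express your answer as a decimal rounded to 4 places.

Let H be the event that the sample originates from the suspect; start with P(H) = 0.069. P('match'|H) = 0.839, P('match'|¬H) = 0.18.
Update on result 1 ('match'): P(H) ← 0.839·0.0690 / (0.839·0.0690 + 0.18·0.9310) = 0.057891/0.22547 = 0.2568.
Update on result 2 ('match'): P(H) ← 0.839·0.2568 / (0.839·0.2568 + 0.18·0.7432) = 0.21542/0.34920 = 0.6169.

Posterior P(H) ≈ 0.6169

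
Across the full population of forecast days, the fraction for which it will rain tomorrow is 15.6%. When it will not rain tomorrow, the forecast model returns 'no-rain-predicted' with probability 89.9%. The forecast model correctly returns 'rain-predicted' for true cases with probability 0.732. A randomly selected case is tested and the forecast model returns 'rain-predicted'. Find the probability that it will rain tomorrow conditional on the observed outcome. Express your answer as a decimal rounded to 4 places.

Let H be the event that it will rain tomorrow. P(H) = 0.156, so P(¬H) = 0.844. With E the 'rain-predicted' result, P(E|H) = 0.732 and P(E|¬H) = 0.101.
P(E) = 0.732·0.156 + 0.101·0.844 = 0.11419 + 0.085244 = 0.19944.
By Bayes' theorem, P(H|E) = 0.11419 / 0.19944 = 0.5726.

P(H | E) ≈ 0.5726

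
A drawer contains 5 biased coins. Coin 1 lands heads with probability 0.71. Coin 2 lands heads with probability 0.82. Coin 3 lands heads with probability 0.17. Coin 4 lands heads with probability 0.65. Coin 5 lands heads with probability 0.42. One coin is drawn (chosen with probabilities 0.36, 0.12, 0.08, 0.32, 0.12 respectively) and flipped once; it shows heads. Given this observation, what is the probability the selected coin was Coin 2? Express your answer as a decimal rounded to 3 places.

Posterior probability ≈ 0.157

Tabulate prior·likelihood by source: [1] prior 0.36, lik 0.71, product 0.2556; [2] prior 0.12, lik 0.82, product 0.09840; [3] prior 0.08, lik 0.17, product 0.01360; [4] prior 0.32, lik 0.65, product 0.2080; [5] prior 0.12, lik 0.42, product 0.05040.
Normalizing constant = 0.62600; the posterior for Coin 2 is its product over the sum, 0.09840/0.62600 = 0.157.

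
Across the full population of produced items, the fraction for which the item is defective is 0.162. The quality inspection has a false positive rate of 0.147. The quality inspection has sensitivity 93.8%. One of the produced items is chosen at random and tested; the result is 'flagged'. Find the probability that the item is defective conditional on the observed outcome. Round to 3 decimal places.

P(H | E) ≈ 0.552

Let H be the event that the item is defective. P(H) = 0.162, so P(¬H) = 0.838. With E the 'flagged' result, P(E|H) = 0.938 and P(E|¬H) = 0.147.
P(E) = 0.938·0.162 + 0.147·0.838 = 0.15196 + 0.12319 = 0.27514.
By Bayes' theorem, P(H|E) = 0.15196 / 0.27514 = 0.552.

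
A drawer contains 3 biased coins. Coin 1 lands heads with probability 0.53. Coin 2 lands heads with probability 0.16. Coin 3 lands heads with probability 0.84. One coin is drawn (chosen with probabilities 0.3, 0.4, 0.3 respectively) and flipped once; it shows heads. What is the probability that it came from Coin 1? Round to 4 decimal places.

Tabulate prior·likelihood by source: [1] prior 0.3, lik 0.53, product 0.1590; [2] prior 0.4, lik 0.16, product 0.06400; [3] prior 0.3, lik 0.84, product 0.2520.
Normalizing constant = 0.47500; the posterior for Coin 1 is its product over the sum, 0.1590/0.47500 = 0.3347.

Posterior probability ≈ 0.3347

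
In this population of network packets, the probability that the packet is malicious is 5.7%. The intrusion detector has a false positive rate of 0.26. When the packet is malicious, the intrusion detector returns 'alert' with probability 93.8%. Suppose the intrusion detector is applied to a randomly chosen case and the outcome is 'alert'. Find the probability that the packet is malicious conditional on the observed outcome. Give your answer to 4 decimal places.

P(H | E) ≈ 0.1790

Write H for 'the packet is malicious'. Prior odds H:¬H = 0.057/0.943 = 0.060445. For the 'alert' outcome, the likelihood ratio is 0.938/0.26 = 3.6077.
Posterior odds = 0.060445 × 3.6077 = 0.21807, so P(H|E) = 0.21807/(1+0.21807) = 0.1790.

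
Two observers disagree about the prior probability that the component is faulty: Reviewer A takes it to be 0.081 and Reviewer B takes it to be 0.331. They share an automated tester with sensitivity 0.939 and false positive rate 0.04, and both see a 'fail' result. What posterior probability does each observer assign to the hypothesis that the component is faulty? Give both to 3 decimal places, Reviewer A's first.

Reviewer A: 0.674; Reviewer B: 0.921

P('+'|H) = 0.939, P('+'|¬H) = 0.04.
Reviewer A: numerator 0.939·0.081 = 0.076059; evidence = 0.076059+0.04·0.919 = 0.11282; posterior = 0.674.
Reviewer B: numerator 0.939·0.331 = 0.31081; evidence = 0.31081+0.04·0.669 = 0.33757; posterior = 0.921.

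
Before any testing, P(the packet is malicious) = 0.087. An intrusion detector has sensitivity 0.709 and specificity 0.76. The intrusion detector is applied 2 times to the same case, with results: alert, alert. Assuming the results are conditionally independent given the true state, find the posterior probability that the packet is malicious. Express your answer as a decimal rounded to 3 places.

Posterior P(H) ≈ 0.454

Let H be the event that the packet is malicious; start with P(H) = 0.087. P('alert'|H) = 0.709, P('alert'|¬H) = 0.24.
Update on result 1 ('alert'): P(H) ← 0.709·0.0870 / (0.709·0.0870 + 0.24·0.9130) = 0.061683/0.28080 = 0.2197.
Update on result 2 ('alert'): P(H) ← 0.709·0.2197 / (0.709·0.2197 + 0.24·0.7803) = 0.15574/0.34302 = 0.4540.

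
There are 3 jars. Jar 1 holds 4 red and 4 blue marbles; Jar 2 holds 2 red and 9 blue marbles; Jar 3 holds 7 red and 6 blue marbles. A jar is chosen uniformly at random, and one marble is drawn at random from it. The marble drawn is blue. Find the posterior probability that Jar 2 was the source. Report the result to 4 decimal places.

Posterior probability ≈ 0.4597

P(blue|Jar 1) = 0.5; P(blue|Jar 2) = 0.8182; P(blue|Jar 3) = 0.4615.
Prior × likelihood for each source: 0.333333·0.5=0.1667, 0.333333·0.8182=0.2727, 0.333333·0.4615=0.1538. Summing gives P(blue) = 0.59324.
P(Jar 2 | blue) = 0.2727 / 0.59324 = 0.4597.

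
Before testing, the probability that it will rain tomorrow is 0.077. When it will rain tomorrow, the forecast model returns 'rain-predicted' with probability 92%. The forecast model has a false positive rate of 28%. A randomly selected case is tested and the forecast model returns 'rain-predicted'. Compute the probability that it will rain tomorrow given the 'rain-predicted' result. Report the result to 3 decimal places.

P(H | E) ≈ 0.215

Write H for 'it will rain tomorrow'. Prior odds H:¬H = 0.077/0.923 = 0.083424. For the 'rain-predicted' outcome, the likelihood ratio is 0.92/0.28 = 3.2857.
Posterior odds = 0.083424 × 3.2857 = 0.27411, so P(H|E) = 0.27411/(1+0.27411) = 0.215.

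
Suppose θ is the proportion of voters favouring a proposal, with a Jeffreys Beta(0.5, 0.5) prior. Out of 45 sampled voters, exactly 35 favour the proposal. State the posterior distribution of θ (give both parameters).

The binomial likelihood is conjugate to the Beta prior: with 35 successes and 10 failures, the posterior is Beta(0.5+35, 0.5+10) = Beta(35.5, 10.5).

Posterior: Beta(35.5, 10.5)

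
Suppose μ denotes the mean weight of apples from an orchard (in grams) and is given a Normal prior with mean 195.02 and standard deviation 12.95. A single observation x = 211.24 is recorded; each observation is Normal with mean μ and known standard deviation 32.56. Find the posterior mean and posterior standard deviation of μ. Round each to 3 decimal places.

Prior precision 1/τ₀² = 1/12.95² = 0.00596294; data precision n/σ² = 1/32.56² = 0.00094326.
Posterior precision = 0.00596294 + 0.00094326 = 0.00690620, giving posterior SD = 1/√0.00690620 = 12.033.
Posterior mean = (0.00596294·195.02 + 0.00094326·211.24) / 0.00690620 = 197.235.

Posterior mean ≈ 197.235; posterior SD ≈ 12.033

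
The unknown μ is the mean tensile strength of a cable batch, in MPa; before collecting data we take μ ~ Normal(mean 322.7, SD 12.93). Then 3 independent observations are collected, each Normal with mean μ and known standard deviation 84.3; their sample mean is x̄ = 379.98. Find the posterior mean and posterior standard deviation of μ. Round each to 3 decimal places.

Posterior mean ≈ 326.476; posterior SD ≈ 12.497

Prior precision 1/τ₀² = 1/12.93² = 0.00598140; data precision n/σ² = 3/84.3² = 0.00042215.
Posterior precision = 0.00598140 + 0.00042215 = 0.00640355, giving posterior SD = 1/√0.00640355 = 12.497.
Posterior mean = (0.00598140·322.7 + 0.00042215·379.98) / 0.00640355 = 326.476.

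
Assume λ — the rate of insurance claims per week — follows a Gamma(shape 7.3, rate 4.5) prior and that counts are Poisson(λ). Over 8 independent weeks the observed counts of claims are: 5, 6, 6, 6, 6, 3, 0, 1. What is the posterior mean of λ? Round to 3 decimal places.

Posterior mean ≈ 3.224

Total count ∑xᵢ = 33 over n = 8 weeks.
Gamma is conjugate to the Poisson likelihood: posterior is Gamma(shape = 7.3+33 = 40.3, rate = 4.5+8 = 12.5).
Posterior mean = shape/rate = 40.3/12.5 = 3.224.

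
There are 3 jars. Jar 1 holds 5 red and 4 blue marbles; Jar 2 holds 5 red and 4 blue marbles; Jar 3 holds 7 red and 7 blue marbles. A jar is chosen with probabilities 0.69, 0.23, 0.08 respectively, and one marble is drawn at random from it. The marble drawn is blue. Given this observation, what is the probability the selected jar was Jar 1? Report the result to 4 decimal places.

Posterior probability ≈ 0.6832

Tabulate prior·likelihood by source: [1] prior 0.69, lik 0.4444, product 0.3067; [2] prior 0.23, lik 0.4444, product 0.1022; [3] prior 0.08, lik 0.5, product 0.04000.
Normalizing constant = 0.44889; the posterior for Jar 1 is its product over the sum, 0.3067/0.44889 = 0.6832.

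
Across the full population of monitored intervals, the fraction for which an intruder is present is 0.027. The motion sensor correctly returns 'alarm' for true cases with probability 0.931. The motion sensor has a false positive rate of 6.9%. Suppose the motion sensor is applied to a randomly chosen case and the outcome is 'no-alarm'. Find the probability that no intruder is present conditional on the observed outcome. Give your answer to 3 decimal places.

Let H be the event that an intruder is present. P(H) = 0.027, so P(¬H) = 0.973. With E the 'no-alarm' result, P(E|H) = 0.069 and P(E|¬H) = 0.931.
P(E) = 0.069·0.027 + 0.931·0.973 = 0.0018630 + 0.90586 = 0.90773.
By Bayes' theorem, P(H|E) = 0.0018630 / 0.90773 = 0.002. Hence P(¬H|E) = 1 − 0.002 = 0.998.

P(¬H | E) ≈ 0.998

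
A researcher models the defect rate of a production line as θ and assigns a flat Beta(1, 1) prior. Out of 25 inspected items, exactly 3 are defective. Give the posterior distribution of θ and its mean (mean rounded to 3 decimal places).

Posterior: Beta(4, 23); mean ≈ 0.148

The binomial likelihood is conjugate to the Beta prior: with 3 successes and 22 failures, the posterior is Beta(1+3, 1+22) = Beta(4, 23).
Posterior mean = α/(α+β) = 4/27 = 0.148.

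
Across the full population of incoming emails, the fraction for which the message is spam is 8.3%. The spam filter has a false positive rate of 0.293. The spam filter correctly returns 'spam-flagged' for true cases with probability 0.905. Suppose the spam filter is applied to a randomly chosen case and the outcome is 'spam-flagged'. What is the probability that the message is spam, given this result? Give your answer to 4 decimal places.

P(H | E) ≈ 0.2185

Write H for 'the message is spam'. Prior odds H:¬H = 0.083/0.917 = 0.090513. For the 'spam-flagged' outcome, the likelihood ratio is 0.905/0.293 = 3.0887.
Posterior odds = 0.090513 × 3.0887 = 0.27957, so P(H|E) = 0.27957/(1+0.27957) = 0.2185.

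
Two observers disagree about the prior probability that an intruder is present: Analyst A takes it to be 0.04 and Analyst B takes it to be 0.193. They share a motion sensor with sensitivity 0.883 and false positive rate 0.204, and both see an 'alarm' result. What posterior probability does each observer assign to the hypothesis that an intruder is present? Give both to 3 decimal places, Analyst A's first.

Analyst A: 0.153; Analyst B: 0.509

P('+'|H) = 0.883, P('+'|¬H) = 0.204.
Analyst A: numerator 0.883·0.04 = 0.035320; evidence = 0.035320+0.204·0.96 = 0.23116; posterior = 0.153.
Analyst B: numerator 0.883·0.193 = 0.17042; evidence = 0.17042+0.204·0.807 = 0.33505; posterior = 0.509.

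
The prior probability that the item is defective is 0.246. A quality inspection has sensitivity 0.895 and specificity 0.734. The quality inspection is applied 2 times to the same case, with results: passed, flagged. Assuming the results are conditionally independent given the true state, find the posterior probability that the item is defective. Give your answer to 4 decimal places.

Let H be the event that the item is defective; start with P(H) = 0.246. P('flagged'|H) = 0.895, P('flagged'|¬H) = 0.266.
Update on result 1 ('passed'): P(H) ← 0.105·0.2460 / (0.105·0.2460 + 0.734·0.7540) = 0.025830/0.57927 = 0.0446.
Update on result 2 ('flagged'): P(H) ← 0.895·0.0446 / (0.895·0.0446 + 0.266·0.9554) = 0.039909/0.29405 = 0.1357.

Posterior P(H) ≈ 0.1357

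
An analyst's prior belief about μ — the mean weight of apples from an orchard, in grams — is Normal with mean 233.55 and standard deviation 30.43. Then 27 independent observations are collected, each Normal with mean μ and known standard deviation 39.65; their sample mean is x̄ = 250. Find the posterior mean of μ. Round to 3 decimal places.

Posterior mean ≈ 249.027

With known σ, the Normal prior is conjugate. Weight on the data is w = (n/σ²)/(n/σ² + 1/τ₀²) = 0.0171742/(0.0171742+0.00107993) = 0.94084.
Posterior mean = w·x̄ + (1−w)·μ₀ = 0.94084·250 + 0.059161·233.55 = 249.027.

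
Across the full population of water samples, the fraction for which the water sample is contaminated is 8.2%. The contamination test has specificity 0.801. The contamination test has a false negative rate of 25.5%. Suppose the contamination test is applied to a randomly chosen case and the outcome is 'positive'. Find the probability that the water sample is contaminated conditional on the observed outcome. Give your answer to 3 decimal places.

Let H be the event that the water sample is contaminated. P(H) = 0.082, so P(¬H) = 0.918. With E the 'positive' result, P(E|H) = 0.745 and P(E|¬H) = 0.199.
P(E) = 0.745·0.082 + 0.199·0.918 = 0.061090 + 0.18268 = 0.24377.
By Bayes' theorem, P(H|E) = 0.061090 / 0.24377 = 0.251.

P(H | E) ≈ 0.251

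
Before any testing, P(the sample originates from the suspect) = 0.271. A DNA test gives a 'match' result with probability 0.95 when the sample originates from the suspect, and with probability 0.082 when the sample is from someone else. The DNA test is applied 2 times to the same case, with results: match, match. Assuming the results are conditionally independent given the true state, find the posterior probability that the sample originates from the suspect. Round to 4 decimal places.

With H the event that the sample originates from the suspect, the joint likelihood of the observed sequence is P(data|H) = 0.95·0.95 = 0.90250 and P(data|¬H) = 0.082·0.082 = 0.0067240.
Bayes: P(H|data) = 0.271·0.90250 / (0.271·0.90250 + 0.729·0.0067240) = 0.24458/0.24948 = 0.9804.

Posterior P(H) ≈ 0.9804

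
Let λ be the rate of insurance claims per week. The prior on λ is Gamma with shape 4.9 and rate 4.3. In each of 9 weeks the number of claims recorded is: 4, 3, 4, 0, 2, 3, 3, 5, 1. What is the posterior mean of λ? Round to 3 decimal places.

The Poisson likelihood adds the total count to the shape and the number of exposure periods to the rate. Here ∑xᵢ = 25 and n = 9, so shape 4.9→29.9 and rate 4.3→13.3.
Posterior mean = shape/rate = 29.9/13.3 = 2.248.

Posterior mean ≈ 2.248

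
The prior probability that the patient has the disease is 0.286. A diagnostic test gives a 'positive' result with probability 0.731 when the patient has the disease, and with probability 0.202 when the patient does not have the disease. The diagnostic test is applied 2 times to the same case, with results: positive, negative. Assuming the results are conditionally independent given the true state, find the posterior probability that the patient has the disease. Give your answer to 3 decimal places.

Posterior P(H) ≈ 0.328

Let H be the event that the patient has the disease; start with P(H) = 0.286. P('positive'|H) = 0.731, P('positive'|¬H) = 0.202.
Update on result 1 ('positive'): P(H) ← 0.731·0.2860 / (0.731·0.2860 + 0.202·0.7140) = 0.20907/0.35329 = 0.5918.
Update on result 2 ('negative'): P(H) ← 0.269·0.5918 / (0.269·0.5918 + 0.798·0.4082) = 0.15918/0.48496 = 0.3282.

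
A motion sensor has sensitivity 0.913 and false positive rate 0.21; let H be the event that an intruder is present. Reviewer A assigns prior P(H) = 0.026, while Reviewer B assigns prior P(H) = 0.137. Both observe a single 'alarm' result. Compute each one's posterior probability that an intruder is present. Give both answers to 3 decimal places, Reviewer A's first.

P('+'|H) = 0.913, P('+'|¬H) = 0.21.
Reviewer A: numerator 0.913·0.026 = 0.023738; evidence = 0.023738+0.21·0.974 = 0.22828; posterior = 0.104.
Reviewer B: numerator 0.913·0.137 = 0.12508; evidence = 0.12508+0.21·0.863 = 0.30631; posterior = 0.408.

Reviewer A: 0.104; Reviewer B: 0.408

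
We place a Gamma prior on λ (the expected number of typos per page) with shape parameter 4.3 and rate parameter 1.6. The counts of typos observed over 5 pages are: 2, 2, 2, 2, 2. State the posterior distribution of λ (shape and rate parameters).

Posterior: Gamma(shape=14.3, rate=6.6)

The Poisson likelihood adds the total count to the shape and the number of exposure periods to the rate. Here ∑xᵢ = 10 and n = 5, so shape 4.3→14.3 and rate 1.6→6.6.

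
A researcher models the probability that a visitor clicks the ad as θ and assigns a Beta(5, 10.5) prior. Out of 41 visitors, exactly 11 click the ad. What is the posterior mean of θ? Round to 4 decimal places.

Posterior mean ≈ 0.2832

The binomial likelihood is conjugate to the Beta prior: with 11 successes and 30 failures, the posterior is Beta(5+11, 10.5+30) = Beta(16, 40.5).
Posterior mean = α/(α+β) = 16/56.5 = 0.2832.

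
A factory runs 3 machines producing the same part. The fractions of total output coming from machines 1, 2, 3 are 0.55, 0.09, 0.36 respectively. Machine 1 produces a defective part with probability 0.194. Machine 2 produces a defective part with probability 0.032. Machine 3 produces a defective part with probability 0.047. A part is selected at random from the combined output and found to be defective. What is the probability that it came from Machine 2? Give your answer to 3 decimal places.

Posterior probability ≈ 0.023

Tabulate prior·likelihood by source: [1] prior 0.55, lik 0.194, product 0.1067; [2] prior 0.09, lik 0.032, product 0.002880; [3] prior 0.36, lik 0.047, product 0.01692.
Normalizing constant = 0.12650; the posterior for Machine 2 is its product over the sum, 0.002880/0.12650 = 0.023.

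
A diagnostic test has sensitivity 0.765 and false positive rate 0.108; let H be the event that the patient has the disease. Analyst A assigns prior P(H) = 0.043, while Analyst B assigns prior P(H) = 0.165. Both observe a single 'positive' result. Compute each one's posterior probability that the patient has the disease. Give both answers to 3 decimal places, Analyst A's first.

Analyst A: 0.241; Analyst B: 0.583

P('+'|H) = 0.765, P('+'|¬H) = 0.108.
Analyst A: numerator 0.765·0.043 = 0.032895; evidence = 0.032895+0.108·0.957 = 0.13625; posterior = 0.241.
Analyst B: numerator 0.765·0.165 = 0.12623; evidence = 0.12623+0.108·0.835 = 0.21641; posterior = 0.583.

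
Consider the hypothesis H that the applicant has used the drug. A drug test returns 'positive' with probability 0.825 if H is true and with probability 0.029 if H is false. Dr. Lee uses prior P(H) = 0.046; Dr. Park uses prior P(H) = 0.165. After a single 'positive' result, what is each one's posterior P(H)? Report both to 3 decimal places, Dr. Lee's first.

Dr. Lee: 0.578; Dr. Park: 0.849

P('+'|H) = 0.825, P('+'|¬H) = 0.029.
Dr. Lee: numerator 0.825·0.046 = 0.037950; evidence = 0.037950+0.029·0.954 = 0.065616; posterior = 0.578.
Dr. Park: numerator 0.825·0.165 = 0.13612; evidence = 0.13612+0.029·0.835 = 0.16034; posterior = 0.849.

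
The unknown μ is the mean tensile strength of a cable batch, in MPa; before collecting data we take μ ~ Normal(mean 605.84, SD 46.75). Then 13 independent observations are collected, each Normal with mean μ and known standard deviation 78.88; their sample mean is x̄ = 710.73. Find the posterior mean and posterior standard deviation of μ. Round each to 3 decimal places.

Prior precision 1/τ₀² = 1/46.75² = 0.00045755; data precision n/σ² = 13/78.88² = 0.00208934.
Posterior precision = 0.00045755 + 0.00208934 = 0.00254689, giving posterior SD = 1/√0.00254689 = 19.815.
Posterior mean = (0.00045755·605.84 + 0.00208934·710.73) / 0.00254689 = 691.887.

Posterior mean ≈ 691.887; posterior SD ≈ 19.815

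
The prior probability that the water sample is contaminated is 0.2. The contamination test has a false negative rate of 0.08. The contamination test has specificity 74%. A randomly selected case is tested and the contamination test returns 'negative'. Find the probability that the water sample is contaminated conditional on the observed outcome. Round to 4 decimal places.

P(H | E) ≈ 0.0263

Let H be the event that the water sample is contaminated. P(H) = 0.2, so P(¬H) = 0.8. With E the 'negative' result, P(E|H) = 0.08 and P(E|¬H) = 0.74.
P(E) = 0.08·0.2 + 0.74·0.8 = 0.016000 + 0.59200 = 0.60800.
By Bayes' theorem, P(H|E) = 0.016000 / 0.60800 = 0.0263.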